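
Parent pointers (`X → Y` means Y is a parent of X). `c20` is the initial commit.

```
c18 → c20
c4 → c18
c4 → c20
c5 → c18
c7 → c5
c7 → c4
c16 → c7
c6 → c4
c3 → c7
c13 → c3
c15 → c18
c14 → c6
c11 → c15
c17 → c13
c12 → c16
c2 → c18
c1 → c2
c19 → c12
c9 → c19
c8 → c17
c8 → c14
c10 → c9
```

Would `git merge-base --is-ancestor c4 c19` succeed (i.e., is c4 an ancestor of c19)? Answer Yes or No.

Ancestors of c19 (commits reachable by following parents): {c12, c16, c18, c19, c20, c4, c5, c7}.
c4 is in that set, so it is an ancestor of c19.

Yes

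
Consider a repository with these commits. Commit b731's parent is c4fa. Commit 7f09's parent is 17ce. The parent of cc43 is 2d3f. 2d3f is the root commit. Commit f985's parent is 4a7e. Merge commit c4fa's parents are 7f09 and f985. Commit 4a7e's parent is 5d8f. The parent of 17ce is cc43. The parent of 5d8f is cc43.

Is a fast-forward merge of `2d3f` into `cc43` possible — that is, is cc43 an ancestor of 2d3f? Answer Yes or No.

A fast-forward from cc43 to 2d3f is possible iff cc43 is an ancestor of 2d3f.
Ancestors of 2d3f: {2d3f}.
cc43 is not among them, so fast-forward is not possible.

No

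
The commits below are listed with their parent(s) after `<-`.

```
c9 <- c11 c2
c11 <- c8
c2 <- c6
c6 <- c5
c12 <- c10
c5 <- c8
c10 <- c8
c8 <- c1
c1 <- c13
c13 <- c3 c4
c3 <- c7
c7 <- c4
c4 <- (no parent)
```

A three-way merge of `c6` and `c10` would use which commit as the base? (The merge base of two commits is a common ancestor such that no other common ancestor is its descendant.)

c8

Ancestors of c6: {c1, c13, c3, c4, c5, c6, c7, c8}.
Ancestors of c10: {c1, c10, c13, c3, c4, c7, c8}.
Common ancestors: {c1, c13, c3, c4, c7, c8}.
Among these, c8 is not an ancestor of any other common ancestor — it is the merge base.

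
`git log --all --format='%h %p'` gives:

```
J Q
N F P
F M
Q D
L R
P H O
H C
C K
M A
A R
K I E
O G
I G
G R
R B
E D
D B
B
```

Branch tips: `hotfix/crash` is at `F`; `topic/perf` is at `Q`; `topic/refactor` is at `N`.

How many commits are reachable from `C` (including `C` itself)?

Walking parent pointers from C: reachable set = {B, C, D, E, G, I, K, R}.
That is 8 commits.

8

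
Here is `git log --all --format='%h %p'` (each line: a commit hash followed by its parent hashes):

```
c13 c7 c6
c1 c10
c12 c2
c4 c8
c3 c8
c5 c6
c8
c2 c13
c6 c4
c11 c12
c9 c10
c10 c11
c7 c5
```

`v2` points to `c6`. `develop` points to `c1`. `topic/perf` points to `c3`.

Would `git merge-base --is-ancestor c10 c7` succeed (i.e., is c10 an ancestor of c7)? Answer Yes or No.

Ancestors of c7: {c4, c5, c6, c7, c8}.
c10 is not in that set, so it is not an ancestor of c7.

No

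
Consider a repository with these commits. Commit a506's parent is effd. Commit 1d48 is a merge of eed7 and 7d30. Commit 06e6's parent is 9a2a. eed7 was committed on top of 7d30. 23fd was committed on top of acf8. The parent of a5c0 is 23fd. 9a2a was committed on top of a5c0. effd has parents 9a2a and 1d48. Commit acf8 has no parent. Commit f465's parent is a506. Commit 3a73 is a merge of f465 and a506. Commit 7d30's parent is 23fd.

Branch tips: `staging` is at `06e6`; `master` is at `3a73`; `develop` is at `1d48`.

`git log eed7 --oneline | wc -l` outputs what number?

Walking parent pointers from eed7: reachable set = {23fd, 7d30, acf8, eed7}.
That is 4 commits.

4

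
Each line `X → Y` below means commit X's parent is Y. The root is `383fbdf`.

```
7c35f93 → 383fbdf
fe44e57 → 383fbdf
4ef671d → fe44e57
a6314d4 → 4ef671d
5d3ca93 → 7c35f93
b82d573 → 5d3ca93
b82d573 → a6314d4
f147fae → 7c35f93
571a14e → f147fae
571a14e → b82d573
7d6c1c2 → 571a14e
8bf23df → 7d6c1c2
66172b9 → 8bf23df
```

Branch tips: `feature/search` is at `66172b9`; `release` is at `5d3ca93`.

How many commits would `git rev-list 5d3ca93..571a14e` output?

6

Reachable from 571a14e: {383fbdf, 4ef671d, 571a14e, 5d3ca93, 7c35f93, a6314d4, b82d573, f147fae, fe44e57}.
Reachable from 5d3ca93: {383fbdf, 5d3ca93, 7c35f93}.
In 571a14e's history but not 5d3ca93's: {4ef671d, 571a14e, a6314d4, b82d573, f147fae, fe44e57} — 6 commits.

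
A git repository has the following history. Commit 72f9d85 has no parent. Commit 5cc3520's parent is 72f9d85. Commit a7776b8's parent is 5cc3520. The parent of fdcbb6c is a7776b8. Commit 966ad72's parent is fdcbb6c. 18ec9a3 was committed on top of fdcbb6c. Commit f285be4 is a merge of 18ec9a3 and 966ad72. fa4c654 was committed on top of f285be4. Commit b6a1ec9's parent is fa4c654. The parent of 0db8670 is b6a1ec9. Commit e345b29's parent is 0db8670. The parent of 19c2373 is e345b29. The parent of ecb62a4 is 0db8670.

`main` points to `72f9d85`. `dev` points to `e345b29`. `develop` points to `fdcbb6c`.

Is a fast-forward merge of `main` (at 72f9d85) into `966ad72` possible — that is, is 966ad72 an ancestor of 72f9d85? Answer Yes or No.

No

A fast-forward from 966ad72 to 72f9d85 is possible iff 966ad72 is an ancestor of 72f9d85.
Ancestors of 72f9d85: {72f9d85}.
966ad72 is not among them, so fast-forward is not possible.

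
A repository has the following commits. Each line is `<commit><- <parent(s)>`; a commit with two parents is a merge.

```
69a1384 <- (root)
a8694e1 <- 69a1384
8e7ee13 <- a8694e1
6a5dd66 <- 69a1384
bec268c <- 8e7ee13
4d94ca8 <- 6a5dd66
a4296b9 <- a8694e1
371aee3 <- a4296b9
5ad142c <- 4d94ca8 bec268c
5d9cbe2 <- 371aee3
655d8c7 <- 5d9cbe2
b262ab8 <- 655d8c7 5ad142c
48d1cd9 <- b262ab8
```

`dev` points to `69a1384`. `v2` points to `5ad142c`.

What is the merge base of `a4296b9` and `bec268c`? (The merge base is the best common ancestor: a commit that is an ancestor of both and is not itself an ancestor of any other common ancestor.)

a8694e1

Ancestors of a4296b9: {69a1384, a4296b9, a8694e1}.
Ancestors of bec268c: {69a1384, 8e7ee13, a8694e1, bec268c}.
Common ancestors: {69a1384, a8694e1}.
Among these, a8694e1 is not an ancestor of any other common ancestor — it is the merge base.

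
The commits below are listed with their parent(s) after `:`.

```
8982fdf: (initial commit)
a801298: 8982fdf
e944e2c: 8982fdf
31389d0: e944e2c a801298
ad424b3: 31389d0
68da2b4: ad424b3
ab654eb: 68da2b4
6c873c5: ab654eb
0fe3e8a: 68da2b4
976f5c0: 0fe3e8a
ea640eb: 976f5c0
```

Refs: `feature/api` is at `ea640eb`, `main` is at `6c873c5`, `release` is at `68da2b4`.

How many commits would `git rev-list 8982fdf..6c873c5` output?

Reachable from 6c873c5: {31389d0, 68da2b4, 6c873c5, 8982fdf, a801298, ab654eb, ad424b3, e944e2c}.
Reachable from 8982fdf: {8982fdf}.
In 6c873c5's history but not 8982fdf's: {31389d0, 68da2b4, 6c873c5, a801298, ab654eb, ad424b3, e944e2c} — 7 commits.

7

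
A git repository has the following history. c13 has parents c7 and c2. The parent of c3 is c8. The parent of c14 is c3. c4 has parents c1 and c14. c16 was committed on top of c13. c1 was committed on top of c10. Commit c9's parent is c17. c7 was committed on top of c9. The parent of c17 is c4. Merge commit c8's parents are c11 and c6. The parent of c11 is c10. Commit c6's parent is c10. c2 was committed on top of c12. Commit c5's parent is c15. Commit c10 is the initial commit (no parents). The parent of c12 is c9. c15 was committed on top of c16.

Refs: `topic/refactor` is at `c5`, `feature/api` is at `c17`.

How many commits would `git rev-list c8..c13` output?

Reachable from c13: {c1, c10, c11, c12, c13, c14, c17, c2, c3, c4, c6, c7, c8, c9}.
Reachable from c8: {c10, c11, c6, c8}.
In c13's history but not c8's: {c1, c12, c13, c14, c17, c2, c3, c4, c7, c9} — 10 commits.

10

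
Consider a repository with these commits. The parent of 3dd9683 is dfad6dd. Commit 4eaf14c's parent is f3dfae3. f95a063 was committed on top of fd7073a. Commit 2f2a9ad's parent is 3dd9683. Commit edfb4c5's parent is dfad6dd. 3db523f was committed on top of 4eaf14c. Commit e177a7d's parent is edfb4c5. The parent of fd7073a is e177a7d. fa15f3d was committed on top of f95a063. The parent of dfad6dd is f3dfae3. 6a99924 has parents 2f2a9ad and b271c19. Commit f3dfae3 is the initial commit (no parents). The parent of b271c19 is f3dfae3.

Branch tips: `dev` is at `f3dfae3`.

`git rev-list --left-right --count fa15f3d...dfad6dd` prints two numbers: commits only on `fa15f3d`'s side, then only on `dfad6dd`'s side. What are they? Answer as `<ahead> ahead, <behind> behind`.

Reachable from fa15f3d: {dfad6dd, e177a7d, edfb4c5, f3dfae3, f95a063, fa15f3d, fd7073a}.
Reachable from dfad6dd: {dfad6dd, f3dfae3}.
Only in fa15f3d's history (ahead): {e177a7d, edfb4c5, f95a063, fa15f3d, fd7073a} — 5.
Only in dfad6dd's history (behind): {} — 0.

5 ahead, 0 behind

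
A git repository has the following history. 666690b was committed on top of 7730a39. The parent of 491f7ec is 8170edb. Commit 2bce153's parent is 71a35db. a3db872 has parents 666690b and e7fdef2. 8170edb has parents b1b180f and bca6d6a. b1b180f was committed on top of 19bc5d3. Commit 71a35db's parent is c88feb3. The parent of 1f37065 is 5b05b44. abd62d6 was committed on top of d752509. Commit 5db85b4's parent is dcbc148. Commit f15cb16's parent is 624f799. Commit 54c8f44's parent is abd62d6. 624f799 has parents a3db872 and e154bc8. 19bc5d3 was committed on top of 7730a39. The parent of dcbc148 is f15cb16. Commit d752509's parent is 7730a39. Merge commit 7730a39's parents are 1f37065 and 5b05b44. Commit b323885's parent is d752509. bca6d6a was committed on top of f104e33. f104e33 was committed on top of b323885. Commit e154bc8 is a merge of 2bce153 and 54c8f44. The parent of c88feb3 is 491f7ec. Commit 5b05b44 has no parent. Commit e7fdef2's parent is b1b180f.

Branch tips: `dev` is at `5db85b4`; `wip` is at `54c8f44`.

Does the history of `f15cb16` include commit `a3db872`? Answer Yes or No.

Yes

Ancestors of f15cb16 (commits reachable by following parents): {19bc5d3, 1f37065, 2bce153, 491f7ec, 54c8f44, 5b05b44, 624f799, 666690b, 71a35db, 7730a39, 8170edb, a3db872, abd62d6, b1b180f, b323885, bca6d6a, c88feb3, d752509, e154bc8, e7fdef2, f104e33, f15cb16}.
a3db872 is in that set, so it is an ancestor of f15cb16.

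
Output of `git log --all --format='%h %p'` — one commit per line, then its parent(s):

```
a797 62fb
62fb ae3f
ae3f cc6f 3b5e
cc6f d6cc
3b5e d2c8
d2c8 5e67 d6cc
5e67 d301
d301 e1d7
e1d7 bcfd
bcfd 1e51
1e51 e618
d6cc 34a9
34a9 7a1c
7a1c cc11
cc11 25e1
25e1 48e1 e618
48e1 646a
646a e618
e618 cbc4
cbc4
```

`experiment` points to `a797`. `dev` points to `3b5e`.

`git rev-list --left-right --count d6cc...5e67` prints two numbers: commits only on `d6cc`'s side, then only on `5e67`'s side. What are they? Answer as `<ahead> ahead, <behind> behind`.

7 ahead, 5 behind

Reachable from d6cc: {25e1, 34a9, 48e1, 646a, 7a1c, cbc4, cc11, d6cc, e618}.
Reachable from 5e67: {1e51, 5e67, bcfd, cbc4, d301, e1d7, e618}.
Only in d6cc's history (ahead): {25e1, 34a9, 48e1, 646a, 7a1c, cc11, d6cc} — 7.
Only in 5e67's history (behind): {1e51, 5e67, bcfd, d301, e1d7} — 5.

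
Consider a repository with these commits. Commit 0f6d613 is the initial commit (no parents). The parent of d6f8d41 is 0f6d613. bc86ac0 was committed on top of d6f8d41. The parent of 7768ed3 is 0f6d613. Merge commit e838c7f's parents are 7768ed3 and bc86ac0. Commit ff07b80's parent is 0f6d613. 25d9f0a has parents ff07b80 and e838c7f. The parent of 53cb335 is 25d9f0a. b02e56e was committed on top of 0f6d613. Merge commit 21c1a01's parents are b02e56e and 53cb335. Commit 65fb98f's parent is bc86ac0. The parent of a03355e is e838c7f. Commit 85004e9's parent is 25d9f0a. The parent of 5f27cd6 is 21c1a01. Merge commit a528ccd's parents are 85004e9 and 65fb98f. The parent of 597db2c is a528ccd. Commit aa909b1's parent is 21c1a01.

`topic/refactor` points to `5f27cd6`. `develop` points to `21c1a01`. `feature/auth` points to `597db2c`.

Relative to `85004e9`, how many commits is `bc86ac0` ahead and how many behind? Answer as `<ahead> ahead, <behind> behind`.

0 ahead, 5 behind

Reachable from bc86ac0: {0f6d613, bc86ac0, d6f8d41}.
Reachable from 85004e9: {0f6d613, 25d9f0a, 7768ed3, 85004e9, bc86ac0, d6f8d41, e838c7f, ff07b80}.
Only in bc86ac0's history (ahead): {} — 0.
Only in 85004e9's history (behind): {25d9f0a, 7768ed3, 85004e9, e838c7f, ff07b80} — 5.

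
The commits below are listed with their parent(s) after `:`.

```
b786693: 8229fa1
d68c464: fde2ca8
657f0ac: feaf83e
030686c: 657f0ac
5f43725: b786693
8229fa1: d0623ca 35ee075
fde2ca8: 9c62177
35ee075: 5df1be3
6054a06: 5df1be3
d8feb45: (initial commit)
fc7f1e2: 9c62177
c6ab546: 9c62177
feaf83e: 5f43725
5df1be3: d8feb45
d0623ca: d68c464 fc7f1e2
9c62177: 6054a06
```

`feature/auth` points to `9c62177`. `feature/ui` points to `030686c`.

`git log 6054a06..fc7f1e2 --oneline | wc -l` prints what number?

2

Reachable from fc7f1e2: {5df1be3, 6054a06, 9c62177, d8feb45, fc7f1e2}.
Reachable from 6054a06: {5df1be3, 6054a06, d8feb45}.
In fc7f1e2's history but not 6054a06's: {9c62177, fc7f1e2} — 2 commits.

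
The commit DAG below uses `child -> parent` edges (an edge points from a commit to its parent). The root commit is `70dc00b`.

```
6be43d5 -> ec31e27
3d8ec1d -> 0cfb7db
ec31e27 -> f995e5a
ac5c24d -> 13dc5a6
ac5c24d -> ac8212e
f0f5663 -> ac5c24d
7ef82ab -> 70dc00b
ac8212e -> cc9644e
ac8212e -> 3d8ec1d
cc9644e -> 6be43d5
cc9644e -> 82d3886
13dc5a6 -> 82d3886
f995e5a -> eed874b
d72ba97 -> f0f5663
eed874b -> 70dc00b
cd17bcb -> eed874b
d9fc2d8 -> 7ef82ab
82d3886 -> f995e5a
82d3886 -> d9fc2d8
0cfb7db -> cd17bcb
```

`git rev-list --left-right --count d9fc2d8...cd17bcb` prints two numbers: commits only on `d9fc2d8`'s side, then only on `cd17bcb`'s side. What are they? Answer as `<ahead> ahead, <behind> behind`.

Reachable from d9fc2d8: {70dc00b, 7ef82ab, d9fc2d8}.
Reachable from cd17bcb: {70dc00b, cd17bcb, eed874b}.
Only in d9fc2d8's history (ahead): {7ef82ab, d9fc2d8} — 2.
Only in cd17bcb's history (behind): {cd17bcb, eed874b} — 2.

2 ahead, 2 behind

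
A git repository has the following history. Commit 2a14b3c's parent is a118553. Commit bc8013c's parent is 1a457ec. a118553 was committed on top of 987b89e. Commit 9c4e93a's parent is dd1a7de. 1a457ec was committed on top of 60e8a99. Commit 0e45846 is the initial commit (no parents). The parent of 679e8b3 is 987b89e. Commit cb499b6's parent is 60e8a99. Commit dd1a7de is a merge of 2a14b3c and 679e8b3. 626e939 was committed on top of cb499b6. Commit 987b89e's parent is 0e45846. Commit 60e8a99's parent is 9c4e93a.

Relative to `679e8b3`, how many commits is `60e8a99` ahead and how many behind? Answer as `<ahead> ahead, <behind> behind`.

Reachable from 60e8a99: {0e45846, 2a14b3c, 60e8a99, 679e8b3, 987b89e, 9c4e93a, a118553, dd1a7de}.
Reachable from 679e8b3: {0e45846, 679e8b3, 987b89e}.
Only in 60e8a99's history (ahead): {2a14b3c, 60e8a99, 9c4e93a, a118553, dd1a7de} — 5.
Only in 679e8b3's history (behind): {} — 0.

5 ahead, 0 behind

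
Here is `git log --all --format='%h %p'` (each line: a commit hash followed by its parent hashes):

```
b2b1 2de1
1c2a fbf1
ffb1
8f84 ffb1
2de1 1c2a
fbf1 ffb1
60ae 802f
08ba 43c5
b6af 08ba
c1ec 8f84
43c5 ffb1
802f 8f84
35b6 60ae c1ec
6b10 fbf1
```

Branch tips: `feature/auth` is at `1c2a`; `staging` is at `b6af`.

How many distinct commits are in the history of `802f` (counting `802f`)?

3

Walking parent pointers from 802f: reachable set = {802f, 8f84, ffb1}.
That is 3 commits.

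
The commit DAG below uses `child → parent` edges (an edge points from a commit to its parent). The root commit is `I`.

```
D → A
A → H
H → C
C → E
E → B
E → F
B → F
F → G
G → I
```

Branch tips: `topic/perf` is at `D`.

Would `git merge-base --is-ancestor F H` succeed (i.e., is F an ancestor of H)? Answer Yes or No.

Ancestors of H (commits reachable by following parents): {B, C, E, F, G, H, I}.
F is in that set, so it is an ancestor of H.

Yes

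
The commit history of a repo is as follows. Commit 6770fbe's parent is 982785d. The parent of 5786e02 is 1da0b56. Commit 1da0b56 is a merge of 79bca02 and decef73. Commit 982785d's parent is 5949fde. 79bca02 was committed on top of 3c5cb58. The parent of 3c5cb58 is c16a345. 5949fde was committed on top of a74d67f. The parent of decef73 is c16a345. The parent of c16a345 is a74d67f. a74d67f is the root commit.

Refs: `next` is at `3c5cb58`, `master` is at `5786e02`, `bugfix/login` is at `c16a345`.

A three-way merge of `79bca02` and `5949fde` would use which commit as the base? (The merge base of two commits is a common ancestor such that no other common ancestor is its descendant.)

Ancestors of 79bca02: {3c5cb58, 79bca02, a74d67f, c16a345}.
Ancestors of 5949fde: {5949fde, a74d67f}.
Common ancestors: {a74d67f}.
The only common ancestor is a74d67f, so it is the merge base.

a74d67f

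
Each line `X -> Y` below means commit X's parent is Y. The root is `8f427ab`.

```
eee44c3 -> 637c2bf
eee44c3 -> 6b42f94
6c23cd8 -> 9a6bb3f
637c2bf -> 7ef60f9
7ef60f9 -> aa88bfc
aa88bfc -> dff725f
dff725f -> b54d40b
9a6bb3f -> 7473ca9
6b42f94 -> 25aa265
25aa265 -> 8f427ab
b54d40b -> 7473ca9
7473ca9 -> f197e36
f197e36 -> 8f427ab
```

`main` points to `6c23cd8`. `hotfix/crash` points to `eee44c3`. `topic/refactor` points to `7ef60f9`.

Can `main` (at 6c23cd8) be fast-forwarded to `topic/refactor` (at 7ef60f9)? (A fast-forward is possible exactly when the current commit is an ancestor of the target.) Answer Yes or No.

No

A fast-forward from 6c23cd8 to 7ef60f9 is possible iff 6c23cd8 is an ancestor of 7ef60f9.
Ancestors of 7ef60f9: {7473ca9, 7ef60f9, 8f427ab, aa88bfc, b54d40b, dff725f, f197e36}.
6c23cd8 is not among them, so fast-forward is not possible.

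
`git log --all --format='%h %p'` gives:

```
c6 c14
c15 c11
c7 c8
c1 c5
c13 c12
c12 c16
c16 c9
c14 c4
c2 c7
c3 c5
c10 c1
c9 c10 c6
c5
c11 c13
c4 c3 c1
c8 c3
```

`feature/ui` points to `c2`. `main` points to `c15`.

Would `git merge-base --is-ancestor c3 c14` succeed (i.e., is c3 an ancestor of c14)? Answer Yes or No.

Yes

Ancestors of c14 (commits reachable by following parents): {c1, c14, c3, c4, c5}.
c3 is in that set, so it is an ancestor of c14.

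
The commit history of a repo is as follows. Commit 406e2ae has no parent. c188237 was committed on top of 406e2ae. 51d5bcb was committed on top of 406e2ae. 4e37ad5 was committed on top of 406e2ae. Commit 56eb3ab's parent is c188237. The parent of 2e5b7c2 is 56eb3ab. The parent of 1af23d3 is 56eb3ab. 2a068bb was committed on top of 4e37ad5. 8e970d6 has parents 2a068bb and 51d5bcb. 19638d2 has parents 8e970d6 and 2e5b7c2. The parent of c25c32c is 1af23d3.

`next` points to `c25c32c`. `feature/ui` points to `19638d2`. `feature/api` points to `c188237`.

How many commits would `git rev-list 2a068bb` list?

Walking parent pointers from 2a068bb: reachable set = {2a068bb, 406e2ae, 4e37ad5}.
That is 3 commits.

3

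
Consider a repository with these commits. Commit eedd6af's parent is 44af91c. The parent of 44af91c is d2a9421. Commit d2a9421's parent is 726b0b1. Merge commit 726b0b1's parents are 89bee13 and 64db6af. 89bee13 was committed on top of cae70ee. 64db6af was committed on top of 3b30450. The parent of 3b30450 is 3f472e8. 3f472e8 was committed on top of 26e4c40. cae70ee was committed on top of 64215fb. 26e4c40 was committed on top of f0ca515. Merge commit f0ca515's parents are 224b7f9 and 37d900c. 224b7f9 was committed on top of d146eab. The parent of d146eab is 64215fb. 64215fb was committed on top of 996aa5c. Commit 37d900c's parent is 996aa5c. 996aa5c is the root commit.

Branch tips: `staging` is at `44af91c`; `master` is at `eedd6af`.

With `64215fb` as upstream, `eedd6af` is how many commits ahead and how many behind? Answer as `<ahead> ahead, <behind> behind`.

14 ahead, 0 behind

Reachable from eedd6af: {224b7f9, 26e4c40, 37d900c, 3b30450, 3f472e8, 44af91c, 64215fb, 64db6af, 726b0b1, 89bee13, 996aa5c, cae70ee, d146eab, d2a9421, eedd6af, f0ca515}.
Reachable from 64215fb: {64215fb, 996aa5c}.
Only in eedd6af's history (ahead): {224b7f9, 26e4c40, 37d900c, 3b30450, 3f472e8, 44af91c, 64db6af, 726b0b1, 89bee13, cae70ee, d146eab, d2a9421, eedd6af, f0ca515} — 14.
Only in 64215fb's history (behind): {} — 0.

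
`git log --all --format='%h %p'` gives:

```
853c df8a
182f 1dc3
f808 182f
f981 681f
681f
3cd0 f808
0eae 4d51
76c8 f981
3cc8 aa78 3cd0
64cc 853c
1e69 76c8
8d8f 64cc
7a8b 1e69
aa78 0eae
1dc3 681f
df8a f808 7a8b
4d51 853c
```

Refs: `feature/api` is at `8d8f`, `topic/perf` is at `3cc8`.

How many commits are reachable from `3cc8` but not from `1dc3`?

13

Reachable from 3cc8: {0eae, 182f, 1dc3, 1e69, 3cc8, 3cd0, 4d51, 681f, 76c8, 7a8b, 853c, aa78, df8a, f808, f981}.
Reachable from 1dc3: {1dc3, 681f}.
In 3cc8's history but not 1dc3's: {0eae, 182f, 1e69, 3cc8, 3cd0, 4d51, 76c8, 7a8b, 853c, aa78, df8a, f808, f981} — 13 commits.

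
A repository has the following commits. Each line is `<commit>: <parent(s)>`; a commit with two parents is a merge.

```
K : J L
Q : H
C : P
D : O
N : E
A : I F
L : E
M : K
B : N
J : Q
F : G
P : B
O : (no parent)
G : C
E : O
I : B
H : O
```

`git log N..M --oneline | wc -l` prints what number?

Reachable from M: {E, H, J, K, L, M, O, Q}.
Reachable from N: {E, N, O}.
In M's history but not N's: {H, J, K, L, M, Q} — 6 commits.

6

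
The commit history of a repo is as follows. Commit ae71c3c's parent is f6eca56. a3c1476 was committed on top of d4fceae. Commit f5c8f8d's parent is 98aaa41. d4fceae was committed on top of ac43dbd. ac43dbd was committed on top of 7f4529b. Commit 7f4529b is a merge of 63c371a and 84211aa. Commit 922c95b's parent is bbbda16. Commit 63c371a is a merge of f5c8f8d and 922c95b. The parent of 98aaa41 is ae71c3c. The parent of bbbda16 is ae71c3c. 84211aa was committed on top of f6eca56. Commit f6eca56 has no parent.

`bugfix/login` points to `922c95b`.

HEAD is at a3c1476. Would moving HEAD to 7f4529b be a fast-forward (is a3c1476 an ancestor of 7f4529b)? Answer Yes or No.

No

A fast-forward from a3c1476 to 7f4529b is possible iff a3c1476 is an ancestor of 7f4529b.
Ancestors of 7f4529b: {63c371a, 7f4529b, 84211aa, 922c95b, 98aaa41, ae71c3c, bbbda16, f5c8f8d, f6eca56}.
a3c1476 is not among them, so fast-forward is not possible.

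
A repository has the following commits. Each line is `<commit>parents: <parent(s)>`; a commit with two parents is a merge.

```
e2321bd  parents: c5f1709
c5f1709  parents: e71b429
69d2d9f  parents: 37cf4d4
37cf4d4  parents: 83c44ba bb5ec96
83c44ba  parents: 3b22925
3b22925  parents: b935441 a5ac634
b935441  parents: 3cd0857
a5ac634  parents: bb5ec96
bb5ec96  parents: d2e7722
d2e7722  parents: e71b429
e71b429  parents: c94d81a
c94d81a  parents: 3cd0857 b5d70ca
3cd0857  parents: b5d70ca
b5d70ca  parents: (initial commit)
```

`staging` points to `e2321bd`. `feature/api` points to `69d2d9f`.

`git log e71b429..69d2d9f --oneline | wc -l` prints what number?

8

Reachable from 69d2d9f: {37cf4d4, 3b22925, 3cd0857, 69d2d9f, 83c44ba, a5ac634, b5d70ca, b935441, bb5ec96, c94d81a, d2e7722, e71b429}.
Reachable from e71b429: {3cd0857, b5d70ca, c94d81a, e71b429}.
In 69d2d9f's history but not e71b429's: {37cf4d4, 3b22925, 69d2d9f, 83c44ba, a5ac634, b935441, bb5ec96, d2e7722} — 8 commits.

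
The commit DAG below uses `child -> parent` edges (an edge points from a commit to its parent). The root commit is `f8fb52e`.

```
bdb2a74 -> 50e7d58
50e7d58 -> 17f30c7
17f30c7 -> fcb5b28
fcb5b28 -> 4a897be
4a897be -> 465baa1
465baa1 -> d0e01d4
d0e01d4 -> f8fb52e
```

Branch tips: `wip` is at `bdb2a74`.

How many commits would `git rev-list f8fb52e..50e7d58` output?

Reachable from 50e7d58: {17f30c7, 465baa1, 4a897be, 50e7d58, d0e01d4, f8fb52e, fcb5b28}.
Reachable from f8fb52e: {f8fb52e}.
In 50e7d58's history but not f8fb52e's: {17f30c7, 465baa1, 4a897be, 50e7d58, d0e01d4, fcb5b28} — 6 commits.

6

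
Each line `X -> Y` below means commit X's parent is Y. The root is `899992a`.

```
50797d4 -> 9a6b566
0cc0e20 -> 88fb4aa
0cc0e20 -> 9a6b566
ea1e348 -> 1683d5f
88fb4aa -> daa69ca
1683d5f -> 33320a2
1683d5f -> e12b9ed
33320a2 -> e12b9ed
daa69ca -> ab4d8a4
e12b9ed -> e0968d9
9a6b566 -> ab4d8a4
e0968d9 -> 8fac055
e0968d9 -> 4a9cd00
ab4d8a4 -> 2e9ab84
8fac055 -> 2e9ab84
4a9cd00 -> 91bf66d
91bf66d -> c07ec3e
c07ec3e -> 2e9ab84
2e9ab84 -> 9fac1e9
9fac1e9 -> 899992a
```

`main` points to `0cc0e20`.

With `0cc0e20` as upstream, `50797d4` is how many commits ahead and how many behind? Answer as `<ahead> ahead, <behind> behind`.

Reachable from 50797d4: {2e9ab84, 50797d4, 899992a, 9a6b566, 9fac1e9, ab4d8a4}.
Reachable from 0cc0e20: {0cc0e20, 2e9ab84, 88fb4aa, 899992a, 9a6b566, 9fac1e9, ab4d8a4, daa69ca}.
Only in 50797d4's history (ahead): {50797d4} — 1.
Only in 0cc0e20's history (behind): {0cc0e20, 88fb4aa, daa69ca} — 3.

1 ahead, 3 behind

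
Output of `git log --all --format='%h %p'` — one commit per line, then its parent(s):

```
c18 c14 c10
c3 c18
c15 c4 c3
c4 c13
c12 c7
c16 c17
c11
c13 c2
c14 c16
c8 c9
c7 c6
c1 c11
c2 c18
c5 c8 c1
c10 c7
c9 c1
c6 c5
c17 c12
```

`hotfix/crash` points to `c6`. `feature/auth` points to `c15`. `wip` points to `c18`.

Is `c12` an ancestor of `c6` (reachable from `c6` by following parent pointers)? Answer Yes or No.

No

Ancestors of c6: {c1, c11, c5, c6, c8, c9}.
c12 is not in that set, so it is not an ancestor of c6.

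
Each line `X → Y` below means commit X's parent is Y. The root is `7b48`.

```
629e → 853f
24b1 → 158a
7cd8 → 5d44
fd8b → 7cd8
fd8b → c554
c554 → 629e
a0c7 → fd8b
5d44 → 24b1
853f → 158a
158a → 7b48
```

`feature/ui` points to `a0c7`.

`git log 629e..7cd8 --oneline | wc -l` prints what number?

Reachable from 7cd8: {158a, 24b1, 5d44, 7b48, 7cd8}.
Reachable from 629e: {158a, 629e, 7b48, 853f}.
In 7cd8's history but not 629e's: {24b1, 5d44, 7cd8} — 3 commits.

3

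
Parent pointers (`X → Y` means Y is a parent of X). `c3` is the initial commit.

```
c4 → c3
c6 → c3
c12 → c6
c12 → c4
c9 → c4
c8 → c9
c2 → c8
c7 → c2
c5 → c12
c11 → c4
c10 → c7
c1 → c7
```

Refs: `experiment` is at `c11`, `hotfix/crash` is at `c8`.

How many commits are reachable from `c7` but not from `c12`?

Reachable from c7: {c2, c3, c4, c7, c8, c9}.
Reachable from c12: {c12, c3, c4, c6}.
In c7's history but not c12's: {c2, c7, c8, c9} — 4 commits.

4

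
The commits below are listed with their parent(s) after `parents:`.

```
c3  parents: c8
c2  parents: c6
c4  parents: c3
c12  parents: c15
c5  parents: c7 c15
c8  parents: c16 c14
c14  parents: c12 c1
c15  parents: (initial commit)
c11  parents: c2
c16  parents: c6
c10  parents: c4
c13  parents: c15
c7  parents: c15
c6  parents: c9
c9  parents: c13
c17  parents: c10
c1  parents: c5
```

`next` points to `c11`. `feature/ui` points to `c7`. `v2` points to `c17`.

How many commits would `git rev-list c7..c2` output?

4

Reachable from c2: {c13, c15, c2, c6, c9}.
Reachable from c7: {c15, c7}.
In c2's history but not c7's: {c13, c2, c6, c9} — 4 commits.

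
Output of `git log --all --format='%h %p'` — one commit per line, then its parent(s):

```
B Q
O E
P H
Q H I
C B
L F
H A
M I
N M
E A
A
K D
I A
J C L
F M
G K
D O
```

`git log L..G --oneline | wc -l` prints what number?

Reachable from G: {A, D, E, G, K, O}.
Reachable from L: {A, F, I, L, M}.
In G's history but not L's: {D, E, G, K, O} — 5 commits.

5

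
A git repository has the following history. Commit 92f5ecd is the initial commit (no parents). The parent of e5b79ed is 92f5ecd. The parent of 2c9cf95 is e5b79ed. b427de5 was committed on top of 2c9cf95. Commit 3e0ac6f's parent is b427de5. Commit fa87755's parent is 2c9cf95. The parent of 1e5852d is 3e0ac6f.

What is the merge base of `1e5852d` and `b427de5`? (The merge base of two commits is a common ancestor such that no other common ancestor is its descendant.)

b427de5

Ancestors of 1e5852d: {1e5852d, 2c9cf95, 3e0ac6f, 92f5ecd, b427de5, e5b79ed}.
Ancestors of b427de5: {2c9cf95, 92f5ecd, b427de5, e5b79ed}.
Common ancestors: {2c9cf95, 92f5ecd, b427de5, e5b79ed}.
Among these, b427de5 is not an ancestor of any other common ancestor — it is the merge base.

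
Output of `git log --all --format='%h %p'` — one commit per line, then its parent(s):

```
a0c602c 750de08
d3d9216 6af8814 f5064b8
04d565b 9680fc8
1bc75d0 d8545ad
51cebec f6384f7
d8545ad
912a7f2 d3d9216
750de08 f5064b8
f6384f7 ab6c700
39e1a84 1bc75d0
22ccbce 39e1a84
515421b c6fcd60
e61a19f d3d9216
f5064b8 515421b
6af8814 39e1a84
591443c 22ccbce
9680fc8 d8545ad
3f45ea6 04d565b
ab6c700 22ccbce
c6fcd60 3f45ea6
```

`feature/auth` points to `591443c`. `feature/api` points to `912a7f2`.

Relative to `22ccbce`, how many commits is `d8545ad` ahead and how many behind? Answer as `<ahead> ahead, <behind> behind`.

Reachable from d8545ad: {d8545ad}.
Reachable from 22ccbce: {1bc75d0, 22ccbce, 39e1a84, d8545ad}.
Only in d8545ad's history (ahead): {} — 0.
Only in 22ccbce's history (behind): {1bc75d0, 22ccbce, 39e1a84} — 3.

0 ahead, 3 behind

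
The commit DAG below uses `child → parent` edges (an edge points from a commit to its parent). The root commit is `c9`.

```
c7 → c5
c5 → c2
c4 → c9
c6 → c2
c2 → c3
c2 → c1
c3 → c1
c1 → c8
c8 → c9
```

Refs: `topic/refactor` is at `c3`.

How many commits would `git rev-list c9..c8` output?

1

Reachable from c8: {c8, c9}.
Reachable from c9: {c9}.
In c8's history but not c9's: {c8} — 1 commit.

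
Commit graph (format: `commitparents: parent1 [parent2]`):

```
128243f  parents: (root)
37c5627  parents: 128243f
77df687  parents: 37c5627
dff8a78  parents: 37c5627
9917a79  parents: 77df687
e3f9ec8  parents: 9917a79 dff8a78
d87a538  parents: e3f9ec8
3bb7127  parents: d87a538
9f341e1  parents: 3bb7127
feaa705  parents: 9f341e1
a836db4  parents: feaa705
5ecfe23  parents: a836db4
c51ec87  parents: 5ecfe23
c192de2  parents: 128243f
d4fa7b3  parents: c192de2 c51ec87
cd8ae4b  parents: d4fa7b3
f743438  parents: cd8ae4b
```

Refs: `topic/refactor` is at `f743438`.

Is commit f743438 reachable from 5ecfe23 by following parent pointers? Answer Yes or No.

Ancestors of 5ecfe23: {128243f, 37c5627, 3bb7127, 5ecfe23, 77df687, 9917a79, 9f341e1, a836db4, d87a538, dff8a78, e3f9ec8, feaa705}.
f743438 is not in that set, so it is not an ancestor of 5ecfe23.

No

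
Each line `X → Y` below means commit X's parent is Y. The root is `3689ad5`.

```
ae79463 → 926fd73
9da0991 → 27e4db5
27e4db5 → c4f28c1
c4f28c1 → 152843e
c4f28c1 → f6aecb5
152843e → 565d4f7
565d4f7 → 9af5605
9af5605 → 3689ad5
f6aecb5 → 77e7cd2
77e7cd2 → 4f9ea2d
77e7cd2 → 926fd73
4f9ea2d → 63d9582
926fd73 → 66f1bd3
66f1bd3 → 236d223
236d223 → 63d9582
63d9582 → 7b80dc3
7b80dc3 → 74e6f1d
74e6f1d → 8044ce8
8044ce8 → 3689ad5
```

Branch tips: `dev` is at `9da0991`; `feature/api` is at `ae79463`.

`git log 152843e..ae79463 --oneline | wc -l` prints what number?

Reachable from ae79463: {236d223, 3689ad5, 63d9582, 66f1bd3, 74e6f1d, 7b80dc3, 8044ce8, 926fd73, ae79463}.
Reachable from 152843e: {152843e, 3689ad5, 565d4f7, 9af5605}.
In ae79463's history but not 152843e's: {236d223, 63d9582, 66f1bd3, 74e6f1d, 7b80dc3, 8044ce8, 926fd73, ae79463} — 8 commits.

8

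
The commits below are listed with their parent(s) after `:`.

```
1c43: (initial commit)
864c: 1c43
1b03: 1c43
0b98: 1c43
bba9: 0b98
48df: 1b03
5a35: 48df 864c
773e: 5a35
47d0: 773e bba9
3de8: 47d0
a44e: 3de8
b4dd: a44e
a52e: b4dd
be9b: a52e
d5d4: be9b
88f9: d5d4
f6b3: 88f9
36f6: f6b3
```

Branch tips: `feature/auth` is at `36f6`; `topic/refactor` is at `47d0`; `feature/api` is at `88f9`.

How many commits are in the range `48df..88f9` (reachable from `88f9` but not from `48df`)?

13

Reachable from 88f9: {0b98, 1b03, 1c43, 3de8, 47d0, 48df, 5a35, 773e, 864c, 88f9, a44e, a52e, b4dd, bba9, be9b, d5d4}.
Reachable from 48df: {1b03, 1c43, 48df}.
In 88f9's history but not 48df's: {0b98, 3de8, 47d0, 5a35, 773e, 864c, 88f9, a44e, a52e, b4dd, bba9, be9b, d5d4} — 13 commits.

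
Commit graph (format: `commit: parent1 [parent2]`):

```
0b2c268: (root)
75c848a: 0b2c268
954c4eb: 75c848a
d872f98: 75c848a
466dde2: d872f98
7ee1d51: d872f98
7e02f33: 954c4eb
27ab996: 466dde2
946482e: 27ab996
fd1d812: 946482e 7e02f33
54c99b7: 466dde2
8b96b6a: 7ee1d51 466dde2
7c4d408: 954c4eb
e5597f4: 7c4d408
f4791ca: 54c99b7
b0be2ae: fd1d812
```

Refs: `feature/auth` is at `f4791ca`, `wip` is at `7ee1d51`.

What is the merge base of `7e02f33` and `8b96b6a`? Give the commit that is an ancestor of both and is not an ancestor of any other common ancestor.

Ancestors of 7e02f33: {0b2c268, 75c848a, 7e02f33, 954c4eb}.
Ancestors of 8b96b6a: {0b2c268, 466dde2, 75c848a, 7ee1d51, 8b96b6a, d872f98}.
Common ancestors: {0b2c268, 75c848a}.
Among these, 75c848a is not an ancestor of any other common ancestor — it is the merge base.

75c848a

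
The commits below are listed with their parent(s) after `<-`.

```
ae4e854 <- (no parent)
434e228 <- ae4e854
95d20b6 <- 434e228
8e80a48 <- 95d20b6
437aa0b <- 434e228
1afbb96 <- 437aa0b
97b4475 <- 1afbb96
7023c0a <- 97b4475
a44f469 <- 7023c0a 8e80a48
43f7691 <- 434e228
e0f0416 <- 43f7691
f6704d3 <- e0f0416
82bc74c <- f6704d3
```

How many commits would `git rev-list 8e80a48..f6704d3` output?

3

Reachable from f6704d3: {434e228, 43f7691, ae4e854, e0f0416, f6704d3}.
Reachable from 8e80a48: {434e228, 8e80a48, 95d20b6, ae4e854}.
In f6704d3's history but not 8e80a48's: {43f7691, e0f0416, f6704d3} — 3 commits.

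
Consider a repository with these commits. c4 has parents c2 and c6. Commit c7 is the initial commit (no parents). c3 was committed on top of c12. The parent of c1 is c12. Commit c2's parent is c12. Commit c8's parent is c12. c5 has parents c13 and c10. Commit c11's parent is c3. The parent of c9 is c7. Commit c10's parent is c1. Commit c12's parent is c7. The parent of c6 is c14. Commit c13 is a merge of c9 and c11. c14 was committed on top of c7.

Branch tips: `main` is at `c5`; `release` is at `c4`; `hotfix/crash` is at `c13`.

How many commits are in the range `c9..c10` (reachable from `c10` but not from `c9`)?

3

Reachable from c10: {c1, c10, c12, c7}.
Reachable from c9: {c7, c9}.
In c10's history but not c9's: {c1, c10, c12} — 3 commits.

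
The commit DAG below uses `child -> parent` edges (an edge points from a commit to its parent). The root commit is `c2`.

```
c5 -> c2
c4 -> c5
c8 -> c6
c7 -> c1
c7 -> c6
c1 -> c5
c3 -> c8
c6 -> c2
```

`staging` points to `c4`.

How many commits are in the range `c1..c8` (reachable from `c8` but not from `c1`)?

Reachable from c8: {c2, c6, c8}.
Reachable from c1: {c1, c2, c5}.
In c8's history but not c1's: {c6, c8} — 2 commits.

2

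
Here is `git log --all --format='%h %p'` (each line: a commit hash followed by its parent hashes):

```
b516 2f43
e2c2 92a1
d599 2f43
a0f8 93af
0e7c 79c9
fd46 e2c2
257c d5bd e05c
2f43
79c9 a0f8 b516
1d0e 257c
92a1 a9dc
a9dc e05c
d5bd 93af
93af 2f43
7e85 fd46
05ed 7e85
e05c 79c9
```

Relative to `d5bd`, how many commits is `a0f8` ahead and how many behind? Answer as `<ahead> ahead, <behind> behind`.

Reachable from a0f8: {2f43, 93af, a0f8}.
Reachable from d5bd: {2f43, 93af, d5bd}.
Only in a0f8's history (ahead): {a0f8} — 1.
Only in d5bd's history (behind): {d5bd} — 1.

1 ahead, 1 behind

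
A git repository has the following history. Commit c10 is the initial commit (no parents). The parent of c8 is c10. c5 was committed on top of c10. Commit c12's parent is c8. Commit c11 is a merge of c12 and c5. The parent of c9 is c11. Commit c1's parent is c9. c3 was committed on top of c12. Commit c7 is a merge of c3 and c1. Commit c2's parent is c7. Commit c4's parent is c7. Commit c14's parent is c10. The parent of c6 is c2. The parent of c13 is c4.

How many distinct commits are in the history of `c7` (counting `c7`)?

Walking parent pointers from c7: reachable set = {c1, c10, c11, c12, c3, c5, c7, c8, c9}.
That is 9 commits.

9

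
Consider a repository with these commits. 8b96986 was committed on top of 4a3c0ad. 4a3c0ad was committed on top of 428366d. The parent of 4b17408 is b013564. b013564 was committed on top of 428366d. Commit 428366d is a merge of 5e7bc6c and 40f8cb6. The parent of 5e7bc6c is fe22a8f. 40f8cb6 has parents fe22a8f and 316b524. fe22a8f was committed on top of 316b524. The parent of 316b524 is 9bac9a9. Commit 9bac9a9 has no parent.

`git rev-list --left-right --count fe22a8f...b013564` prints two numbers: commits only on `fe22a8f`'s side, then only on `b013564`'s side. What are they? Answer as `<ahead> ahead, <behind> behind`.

Reachable from fe22a8f: {316b524, 9bac9a9, fe22a8f}.
Reachable from b013564: {316b524, 40f8cb6, 428366d, 5e7bc6c, 9bac9a9, b013564, fe22a8f}.
Only in fe22a8f's history (ahead): {} — 0.
Only in b013564's history (behind): {40f8cb6, 428366d, 5e7bc6c, b013564} — 4.

0 ahead, 4 behind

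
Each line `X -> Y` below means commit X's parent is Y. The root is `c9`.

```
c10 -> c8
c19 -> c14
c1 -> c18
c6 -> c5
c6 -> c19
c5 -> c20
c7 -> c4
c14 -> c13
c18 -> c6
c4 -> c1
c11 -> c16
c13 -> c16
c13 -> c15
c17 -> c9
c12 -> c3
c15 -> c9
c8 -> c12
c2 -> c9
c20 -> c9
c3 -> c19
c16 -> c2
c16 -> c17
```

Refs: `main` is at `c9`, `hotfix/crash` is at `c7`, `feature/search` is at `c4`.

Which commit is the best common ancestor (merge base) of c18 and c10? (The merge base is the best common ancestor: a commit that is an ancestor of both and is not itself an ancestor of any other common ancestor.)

c19

Ancestors of c18: {c13, c14, c15, c16, c17, c18, c19, c2, c20, c5, c6, c9}.
Ancestors of c10: {c10, c12, c13, c14, c15, c16, c17, c19, c2, c3, c8, c9}.
Common ancestors: {c13, c14, c15, c16, c17, c19, c2, c9}.
Among these, c19 is not an ancestor of any other common ancestor — it is the merge base.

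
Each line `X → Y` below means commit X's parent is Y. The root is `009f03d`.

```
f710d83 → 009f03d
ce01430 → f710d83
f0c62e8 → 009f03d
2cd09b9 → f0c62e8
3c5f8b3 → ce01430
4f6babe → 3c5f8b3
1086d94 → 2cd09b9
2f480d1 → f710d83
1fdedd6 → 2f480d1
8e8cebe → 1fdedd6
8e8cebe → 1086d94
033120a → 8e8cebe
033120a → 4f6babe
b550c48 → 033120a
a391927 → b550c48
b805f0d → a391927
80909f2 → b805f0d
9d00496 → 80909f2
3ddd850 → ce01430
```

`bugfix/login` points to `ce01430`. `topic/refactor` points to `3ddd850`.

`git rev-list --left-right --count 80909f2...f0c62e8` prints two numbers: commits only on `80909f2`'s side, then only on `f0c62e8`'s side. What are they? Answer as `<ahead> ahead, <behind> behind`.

Reachable from 80909f2: {009f03d, 033120a, 1086d94, 1fdedd6, 2cd09b9, 2f480d1, 3c5f8b3, 4f6babe, 80909f2, 8e8cebe, a391927, b550c48, b805f0d, ce01430, f0c62e8, f710d83}.
Reachable from f0c62e8: {009f03d, f0c62e8}.
Only in 80909f2's history (ahead): {033120a, 1086d94, 1fdedd6, 2cd09b9, 2f480d1, 3c5f8b3, 4f6babe, 80909f2, 8e8cebe, a391927, b550c48, b805f0d, ce01430, f710d83} — 14.
Only in f0c62e8's history (behind): {} — 0.

14 ahead, 0 behind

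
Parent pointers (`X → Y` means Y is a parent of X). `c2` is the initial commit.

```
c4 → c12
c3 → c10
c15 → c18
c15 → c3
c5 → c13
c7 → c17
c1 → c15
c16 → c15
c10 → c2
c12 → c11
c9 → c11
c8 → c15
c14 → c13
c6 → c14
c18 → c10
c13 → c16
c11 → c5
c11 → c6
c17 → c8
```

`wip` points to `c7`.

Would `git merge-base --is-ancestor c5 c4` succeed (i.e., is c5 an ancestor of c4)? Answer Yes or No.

Yes

Ancestors of c4 (commits reachable by following parents): {c10, c11, c12, c13, c14, c15, c16, c18, c2, c3, c4, c5, c6}.
c5 is in that set, so it is an ancestor of c4.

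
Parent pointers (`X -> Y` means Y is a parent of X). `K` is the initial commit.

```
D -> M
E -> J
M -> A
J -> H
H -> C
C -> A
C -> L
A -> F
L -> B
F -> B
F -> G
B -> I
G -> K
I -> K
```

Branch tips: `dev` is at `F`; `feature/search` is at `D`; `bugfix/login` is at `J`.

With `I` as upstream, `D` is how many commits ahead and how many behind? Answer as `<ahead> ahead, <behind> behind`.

Reachable from D: {A, B, D, F, G, I, K, M}.
Reachable from I: {I, K}.
Only in D's history (ahead): {A, B, D, F, G, M} — 6.
Only in I's history (behind): {} — 0.

6 ahead, 0 behind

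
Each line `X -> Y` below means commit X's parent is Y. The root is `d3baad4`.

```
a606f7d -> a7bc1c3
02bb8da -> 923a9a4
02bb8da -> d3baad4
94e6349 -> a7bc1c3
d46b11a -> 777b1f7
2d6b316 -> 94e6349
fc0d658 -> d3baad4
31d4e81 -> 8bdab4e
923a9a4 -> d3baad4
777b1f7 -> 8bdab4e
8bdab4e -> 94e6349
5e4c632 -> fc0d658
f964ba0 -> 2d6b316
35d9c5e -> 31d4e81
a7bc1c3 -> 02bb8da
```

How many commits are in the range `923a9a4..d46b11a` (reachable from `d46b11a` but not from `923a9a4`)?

6

Reachable from d46b11a: {02bb8da, 777b1f7, 8bdab4e, 923a9a4, 94e6349, a7bc1c3, d3baad4, d46b11a}.
Reachable from 923a9a4: {923a9a4, d3baad4}.
In d46b11a's history but not 923a9a4's: {02bb8da, 777b1f7, 8bdab4e, 94e6349, a7bc1c3, d46b11a} — 6 commits.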